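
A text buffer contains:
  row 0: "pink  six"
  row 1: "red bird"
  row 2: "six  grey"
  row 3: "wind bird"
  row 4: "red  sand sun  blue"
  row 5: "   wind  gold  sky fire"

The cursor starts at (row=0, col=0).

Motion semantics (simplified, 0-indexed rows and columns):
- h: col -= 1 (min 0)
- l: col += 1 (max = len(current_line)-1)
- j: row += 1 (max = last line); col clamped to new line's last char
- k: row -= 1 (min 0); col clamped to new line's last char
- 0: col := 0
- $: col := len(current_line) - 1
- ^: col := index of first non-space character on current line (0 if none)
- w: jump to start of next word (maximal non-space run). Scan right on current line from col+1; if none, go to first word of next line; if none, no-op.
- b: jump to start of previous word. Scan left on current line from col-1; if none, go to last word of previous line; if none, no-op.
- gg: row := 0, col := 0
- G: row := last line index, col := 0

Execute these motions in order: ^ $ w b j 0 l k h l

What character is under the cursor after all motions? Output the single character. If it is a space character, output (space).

Answer: i

Derivation:
After 1 (^): row=0 col=0 char='p'
After 2 ($): row=0 col=8 char='x'
After 3 (w): row=1 col=0 char='r'
After 4 (b): row=0 col=6 char='s'
After 5 (j): row=1 col=6 char='r'
After 6 (0): row=1 col=0 char='r'
After 7 (l): row=1 col=1 char='e'
After 8 (k): row=0 col=1 char='i'
After 9 (h): row=0 col=0 char='p'
After 10 (l): row=0 col=1 char='i'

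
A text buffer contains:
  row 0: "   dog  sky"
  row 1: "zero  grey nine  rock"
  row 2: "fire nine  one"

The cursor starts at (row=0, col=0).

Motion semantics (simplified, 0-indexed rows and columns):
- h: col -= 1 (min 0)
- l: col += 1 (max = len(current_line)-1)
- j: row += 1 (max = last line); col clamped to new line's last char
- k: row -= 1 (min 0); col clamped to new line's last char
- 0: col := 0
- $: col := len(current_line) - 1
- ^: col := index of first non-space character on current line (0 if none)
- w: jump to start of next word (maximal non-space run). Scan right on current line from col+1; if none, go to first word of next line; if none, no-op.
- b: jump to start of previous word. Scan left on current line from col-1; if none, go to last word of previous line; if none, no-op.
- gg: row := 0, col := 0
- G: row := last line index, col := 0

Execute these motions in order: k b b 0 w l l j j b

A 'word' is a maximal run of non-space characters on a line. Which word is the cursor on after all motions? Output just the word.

Answer: fire

Derivation:
After 1 (k): row=0 col=0 char='_'
After 2 (b): row=0 col=0 char='_'
After 3 (b): row=0 col=0 char='_'
After 4 (0): row=0 col=0 char='_'
After 5 (w): row=0 col=3 char='d'
After 6 (l): row=0 col=4 char='o'
After 7 (l): row=0 col=5 char='g'
After 8 (j): row=1 col=5 char='_'
After 9 (j): row=2 col=5 char='n'
After 10 (b): row=2 col=0 char='f'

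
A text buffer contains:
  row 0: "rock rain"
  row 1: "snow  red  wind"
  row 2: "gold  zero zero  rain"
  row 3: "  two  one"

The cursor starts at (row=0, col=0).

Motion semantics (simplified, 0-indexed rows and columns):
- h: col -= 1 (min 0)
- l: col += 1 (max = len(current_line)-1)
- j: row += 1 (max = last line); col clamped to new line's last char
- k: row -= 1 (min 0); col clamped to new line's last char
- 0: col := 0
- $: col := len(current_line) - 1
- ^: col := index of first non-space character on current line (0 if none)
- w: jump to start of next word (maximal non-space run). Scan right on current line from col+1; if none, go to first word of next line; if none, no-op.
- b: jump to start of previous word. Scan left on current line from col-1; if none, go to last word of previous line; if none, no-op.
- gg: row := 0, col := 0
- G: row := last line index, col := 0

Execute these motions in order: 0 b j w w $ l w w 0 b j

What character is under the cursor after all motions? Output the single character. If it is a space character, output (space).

Answer: z

Derivation:
After 1 (0): row=0 col=0 char='r'
After 2 (b): row=0 col=0 char='r'
After 3 (j): row=1 col=0 char='s'
After 4 (w): row=1 col=6 char='r'
After 5 (w): row=1 col=11 char='w'
After 6 ($): row=1 col=14 char='d'
After 7 (l): row=1 col=14 char='d'
After 8 (w): row=2 col=0 char='g'
After 9 (w): row=2 col=6 char='z'
After 10 (0): row=2 col=0 char='g'
After 11 (b): row=1 col=11 char='w'
After 12 (j): row=2 col=11 char='z'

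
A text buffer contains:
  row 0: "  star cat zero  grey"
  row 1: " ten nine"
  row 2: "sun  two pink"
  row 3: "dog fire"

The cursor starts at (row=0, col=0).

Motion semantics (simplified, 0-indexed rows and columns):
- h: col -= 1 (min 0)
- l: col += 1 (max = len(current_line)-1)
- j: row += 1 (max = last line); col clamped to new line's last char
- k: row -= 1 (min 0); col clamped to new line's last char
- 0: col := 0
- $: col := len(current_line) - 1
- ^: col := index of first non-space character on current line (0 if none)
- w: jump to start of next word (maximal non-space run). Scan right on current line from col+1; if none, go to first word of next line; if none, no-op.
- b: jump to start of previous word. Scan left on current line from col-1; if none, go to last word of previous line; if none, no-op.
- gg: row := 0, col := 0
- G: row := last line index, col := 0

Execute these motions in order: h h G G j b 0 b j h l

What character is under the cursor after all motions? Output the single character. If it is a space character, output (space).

Answer: t

Derivation:
After 1 (h): row=0 col=0 char='_'
After 2 (h): row=0 col=0 char='_'
After 3 (G): row=3 col=0 char='d'
After 4 (G): row=3 col=0 char='d'
After 5 (j): row=3 col=0 char='d'
After 6 (b): row=2 col=9 char='p'
After 7 (0): row=2 col=0 char='s'
After 8 (b): row=1 col=5 char='n'
After 9 (j): row=2 col=5 char='t'
After 10 (h): row=2 col=4 char='_'
After 11 (l): row=2 col=5 char='t'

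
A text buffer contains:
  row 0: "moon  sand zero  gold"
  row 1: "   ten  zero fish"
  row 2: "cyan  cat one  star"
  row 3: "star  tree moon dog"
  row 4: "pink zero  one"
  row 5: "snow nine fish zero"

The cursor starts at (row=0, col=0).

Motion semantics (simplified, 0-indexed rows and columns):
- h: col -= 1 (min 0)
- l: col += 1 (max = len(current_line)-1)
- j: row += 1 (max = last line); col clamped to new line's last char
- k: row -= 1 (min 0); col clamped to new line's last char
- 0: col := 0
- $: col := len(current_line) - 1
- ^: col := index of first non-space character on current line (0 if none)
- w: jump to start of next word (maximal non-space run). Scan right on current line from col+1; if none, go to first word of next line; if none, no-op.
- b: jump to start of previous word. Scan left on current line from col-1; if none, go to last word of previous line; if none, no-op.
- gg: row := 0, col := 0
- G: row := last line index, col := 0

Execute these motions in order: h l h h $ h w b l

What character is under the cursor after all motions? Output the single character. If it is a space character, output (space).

Answer: o

Derivation:
After 1 (h): row=0 col=0 char='m'
After 2 (l): row=0 col=1 char='o'
After 3 (h): row=0 col=0 char='m'
After 4 (h): row=0 col=0 char='m'
After 5 ($): row=0 col=20 char='d'
After 6 (h): row=0 col=19 char='l'
After 7 (w): row=1 col=3 char='t'
After 8 (b): row=0 col=17 char='g'
After 9 (l): row=0 col=18 char='o'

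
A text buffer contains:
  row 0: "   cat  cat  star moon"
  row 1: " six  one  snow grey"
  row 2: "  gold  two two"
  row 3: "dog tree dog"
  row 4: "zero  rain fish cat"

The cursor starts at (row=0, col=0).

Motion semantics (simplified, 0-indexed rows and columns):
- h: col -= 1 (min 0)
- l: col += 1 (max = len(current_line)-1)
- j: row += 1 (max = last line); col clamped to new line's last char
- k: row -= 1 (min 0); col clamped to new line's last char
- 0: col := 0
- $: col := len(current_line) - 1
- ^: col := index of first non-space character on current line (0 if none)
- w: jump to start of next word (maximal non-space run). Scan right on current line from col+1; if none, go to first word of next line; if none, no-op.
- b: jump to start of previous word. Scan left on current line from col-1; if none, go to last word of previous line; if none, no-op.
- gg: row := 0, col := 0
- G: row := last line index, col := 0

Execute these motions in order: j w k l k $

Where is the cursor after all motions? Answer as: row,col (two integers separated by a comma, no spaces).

Answer: 0,21

Derivation:
After 1 (j): row=1 col=0 char='_'
After 2 (w): row=1 col=1 char='s'
After 3 (k): row=0 col=1 char='_'
After 4 (l): row=0 col=2 char='_'
After 5 (k): row=0 col=2 char='_'
After 6 ($): row=0 col=21 char='n'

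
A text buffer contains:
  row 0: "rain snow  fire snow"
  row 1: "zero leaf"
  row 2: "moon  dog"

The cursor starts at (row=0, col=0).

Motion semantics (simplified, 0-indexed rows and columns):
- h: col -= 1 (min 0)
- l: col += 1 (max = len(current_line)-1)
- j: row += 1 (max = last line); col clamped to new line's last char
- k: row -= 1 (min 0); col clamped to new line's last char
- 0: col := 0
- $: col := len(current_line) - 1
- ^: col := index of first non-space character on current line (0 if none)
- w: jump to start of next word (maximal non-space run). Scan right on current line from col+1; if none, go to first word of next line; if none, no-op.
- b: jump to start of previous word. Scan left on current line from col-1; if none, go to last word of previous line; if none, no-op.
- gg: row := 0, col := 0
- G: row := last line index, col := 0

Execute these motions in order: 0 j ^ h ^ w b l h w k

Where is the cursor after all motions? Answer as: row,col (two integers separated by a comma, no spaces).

After 1 (0): row=0 col=0 char='r'
After 2 (j): row=1 col=0 char='z'
After 3 (^): row=1 col=0 char='z'
After 4 (h): row=1 col=0 char='z'
After 5 (^): row=1 col=0 char='z'
After 6 (w): row=1 col=5 char='l'
After 7 (b): row=1 col=0 char='z'
After 8 (l): row=1 col=1 char='e'
After 9 (h): row=1 col=0 char='z'
After 10 (w): row=1 col=5 char='l'
After 11 (k): row=0 col=5 char='s'

Answer: 0,5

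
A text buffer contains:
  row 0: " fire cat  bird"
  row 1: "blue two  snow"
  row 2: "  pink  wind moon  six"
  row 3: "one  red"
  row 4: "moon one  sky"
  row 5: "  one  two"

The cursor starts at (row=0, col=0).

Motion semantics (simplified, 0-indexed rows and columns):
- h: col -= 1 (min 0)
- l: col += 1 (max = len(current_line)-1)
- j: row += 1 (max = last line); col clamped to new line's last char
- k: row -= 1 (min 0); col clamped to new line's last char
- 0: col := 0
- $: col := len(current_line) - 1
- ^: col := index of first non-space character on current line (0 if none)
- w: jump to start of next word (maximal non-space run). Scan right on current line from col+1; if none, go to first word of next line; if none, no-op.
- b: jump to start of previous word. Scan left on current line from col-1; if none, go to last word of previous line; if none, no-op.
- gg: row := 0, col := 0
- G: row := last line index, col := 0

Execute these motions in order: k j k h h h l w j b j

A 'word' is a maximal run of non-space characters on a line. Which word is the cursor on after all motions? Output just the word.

Answer: pink

Derivation:
After 1 (k): row=0 col=0 char='_'
After 2 (j): row=1 col=0 char='b'
After 3 (k): row=0 col=0 char='_'
After 4 (h): row=0 col=0 char='_'
After 5 (h): row=0 col=0 char='_'
After 6 (h): row=0 col=0 char='_'
After 7 (l): row=0 col=1 char='f'
After 8 (w): row=0 col=6 char='c'
After 9 (j): row=1 col=6 char='w'
After 10 (b): row=1 col=5 char='t'
After 11 (j): row=2 col=5 char='k'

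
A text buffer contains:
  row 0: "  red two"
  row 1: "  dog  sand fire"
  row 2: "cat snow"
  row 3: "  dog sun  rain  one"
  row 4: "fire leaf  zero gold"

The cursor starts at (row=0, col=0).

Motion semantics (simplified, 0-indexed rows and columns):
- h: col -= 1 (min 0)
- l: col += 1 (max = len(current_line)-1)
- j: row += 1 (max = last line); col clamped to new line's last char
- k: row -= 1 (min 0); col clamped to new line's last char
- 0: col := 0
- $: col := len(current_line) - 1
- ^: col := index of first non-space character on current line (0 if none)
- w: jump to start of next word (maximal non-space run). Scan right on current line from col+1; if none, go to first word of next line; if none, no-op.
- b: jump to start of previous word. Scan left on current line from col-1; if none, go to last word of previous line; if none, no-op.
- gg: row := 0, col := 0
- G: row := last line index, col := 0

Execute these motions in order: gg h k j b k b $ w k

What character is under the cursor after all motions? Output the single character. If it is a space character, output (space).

After 1 (gg): row=0 col=0 char='_'
After 2 (h): row=0 col=0 char='_'
After 3 (k): row=0 col=0 char='_'
After 4 (j): row=1 col=0 char='_'
After 5 (b): row=0 col=6 char='t'
After 6 (k): row=0 col=6 char='t'
After 7 (b): row=0 col=2 char='r'
After 8 ($): row=0 col=8 char='o'
After 9 (w): row=1 col=2 char='d'
After 10 (k): row=0 col=2 char='r'

Answer: r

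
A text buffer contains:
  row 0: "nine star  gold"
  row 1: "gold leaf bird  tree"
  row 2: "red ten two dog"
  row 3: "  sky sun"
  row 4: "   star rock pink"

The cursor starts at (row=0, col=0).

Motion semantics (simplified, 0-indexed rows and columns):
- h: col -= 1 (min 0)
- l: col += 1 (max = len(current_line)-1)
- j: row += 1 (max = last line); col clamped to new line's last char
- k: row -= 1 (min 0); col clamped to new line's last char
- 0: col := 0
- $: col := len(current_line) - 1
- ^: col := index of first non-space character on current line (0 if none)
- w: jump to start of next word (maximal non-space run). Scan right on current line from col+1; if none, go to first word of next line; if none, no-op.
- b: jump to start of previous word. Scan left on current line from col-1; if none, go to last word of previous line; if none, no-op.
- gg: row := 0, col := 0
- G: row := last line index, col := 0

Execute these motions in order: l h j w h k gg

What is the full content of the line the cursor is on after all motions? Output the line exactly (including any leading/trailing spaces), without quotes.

Answer: nine star  gold

Derivation:
After 1 (l): row=0 col=1 char='i'
After 2 (h): row=0 col=0 char='n'
After 3 (j): row=1 col=0 char='g'
After 4 (w): row=1 col=5 char='l'
After 5 (h): row=1 col=4 char='_'
After 6 (k): row=0 col=4 char='_'
After 7 (gg): row=0 col=0 char='n'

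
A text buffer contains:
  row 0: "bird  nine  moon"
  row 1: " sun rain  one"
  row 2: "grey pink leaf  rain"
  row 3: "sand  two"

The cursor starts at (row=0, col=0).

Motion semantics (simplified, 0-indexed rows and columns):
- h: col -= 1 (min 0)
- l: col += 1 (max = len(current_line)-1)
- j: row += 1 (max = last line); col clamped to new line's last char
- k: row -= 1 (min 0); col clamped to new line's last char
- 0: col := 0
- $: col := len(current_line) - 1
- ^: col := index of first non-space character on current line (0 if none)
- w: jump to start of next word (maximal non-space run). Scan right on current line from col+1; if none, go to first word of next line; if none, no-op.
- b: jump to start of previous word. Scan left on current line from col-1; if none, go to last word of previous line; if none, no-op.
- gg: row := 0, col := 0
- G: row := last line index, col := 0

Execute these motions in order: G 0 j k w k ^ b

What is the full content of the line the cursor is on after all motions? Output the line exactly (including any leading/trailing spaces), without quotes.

Answer: bird  nine  moon

Derivation:
After 1 (G): row=3 col=0 char='s'
After 2 (0): row=3 col=0 char='s'
After 3 (j): row=3 col=0 char='s'
After 4 (k): row=2 col=0 char='g'
After 5 (w): row=2 col=5 char='p'
After 6 (k): row=1 col=5 char='r'
After 7 (^): row=1 col=1 char='s'
After 8 (b): row=0 col=12 char='m'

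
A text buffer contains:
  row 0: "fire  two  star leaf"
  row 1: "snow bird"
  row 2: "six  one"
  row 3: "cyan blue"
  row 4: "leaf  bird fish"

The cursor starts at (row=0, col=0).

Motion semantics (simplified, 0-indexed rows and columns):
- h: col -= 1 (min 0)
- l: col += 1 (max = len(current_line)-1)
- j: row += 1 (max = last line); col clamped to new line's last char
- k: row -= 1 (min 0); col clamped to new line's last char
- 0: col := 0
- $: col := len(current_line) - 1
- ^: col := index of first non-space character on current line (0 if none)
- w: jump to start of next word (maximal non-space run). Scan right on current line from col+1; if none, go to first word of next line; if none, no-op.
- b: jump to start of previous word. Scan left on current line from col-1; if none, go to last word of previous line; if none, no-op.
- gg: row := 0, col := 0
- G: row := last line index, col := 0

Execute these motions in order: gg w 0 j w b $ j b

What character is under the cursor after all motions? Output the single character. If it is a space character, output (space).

After 1 (gg): row=0 col=0 char='f'
After 2 (w): row=0 col=6 char='t'
After 3 (0): row=0 col=0 char='f'
After 4 (j): row=1 col=0 char='s'
After 5 (w): row=1 col=5 char='b'
After 6 (b): row=1 col=0 char='s'
After 7 ($): row=1 col=8 char='d'
After 8 (j): row=2 col=7 char='e'
After 9 (b): row=2 col=5 char='o'

Answer: o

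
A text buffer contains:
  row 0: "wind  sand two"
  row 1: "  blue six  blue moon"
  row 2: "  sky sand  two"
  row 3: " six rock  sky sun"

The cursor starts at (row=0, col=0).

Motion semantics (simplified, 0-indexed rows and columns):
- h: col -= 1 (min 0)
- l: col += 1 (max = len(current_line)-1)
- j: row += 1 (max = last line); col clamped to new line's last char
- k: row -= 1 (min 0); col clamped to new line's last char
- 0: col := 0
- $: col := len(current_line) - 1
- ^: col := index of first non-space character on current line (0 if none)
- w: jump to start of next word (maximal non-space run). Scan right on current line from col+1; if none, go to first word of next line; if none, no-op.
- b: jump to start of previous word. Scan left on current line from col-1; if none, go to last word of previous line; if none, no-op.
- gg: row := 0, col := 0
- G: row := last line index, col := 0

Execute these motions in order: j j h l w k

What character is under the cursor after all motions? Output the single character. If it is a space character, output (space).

Answer: b

Derivation:
After 1 (j): row=1 col=0 char='_'
After 2 (j): row=2 col=0 char='_'
After 3 (h): row=2 col=0 char='_'
After 4 (l): row=2 col=1 char='_'
After 5 (w): row=2 col=2 char='s'
After 6 (k): row=1 col=2 char='b'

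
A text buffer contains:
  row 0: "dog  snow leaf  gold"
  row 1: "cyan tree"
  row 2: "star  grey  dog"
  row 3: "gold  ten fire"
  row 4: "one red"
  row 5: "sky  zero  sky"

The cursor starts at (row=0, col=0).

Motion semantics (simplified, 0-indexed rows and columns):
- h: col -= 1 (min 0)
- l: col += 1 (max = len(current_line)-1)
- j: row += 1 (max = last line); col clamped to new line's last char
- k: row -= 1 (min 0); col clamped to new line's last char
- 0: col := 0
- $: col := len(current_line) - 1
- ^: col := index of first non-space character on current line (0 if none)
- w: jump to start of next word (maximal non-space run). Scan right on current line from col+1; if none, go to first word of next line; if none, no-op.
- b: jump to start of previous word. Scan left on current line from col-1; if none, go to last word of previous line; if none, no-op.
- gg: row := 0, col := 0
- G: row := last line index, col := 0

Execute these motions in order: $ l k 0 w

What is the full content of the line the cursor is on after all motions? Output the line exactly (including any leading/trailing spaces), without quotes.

After 1 ($): row=0 col=19 char='d'
After 2 (l): row=0 col=19 char='d'
After 3 (k): row=0 col=19 char='d'
After 4 (0): row=0 col=0 char='d'
After 5 (w): row=0 col=5 char='s'

Answer: dog  snow leaf  gold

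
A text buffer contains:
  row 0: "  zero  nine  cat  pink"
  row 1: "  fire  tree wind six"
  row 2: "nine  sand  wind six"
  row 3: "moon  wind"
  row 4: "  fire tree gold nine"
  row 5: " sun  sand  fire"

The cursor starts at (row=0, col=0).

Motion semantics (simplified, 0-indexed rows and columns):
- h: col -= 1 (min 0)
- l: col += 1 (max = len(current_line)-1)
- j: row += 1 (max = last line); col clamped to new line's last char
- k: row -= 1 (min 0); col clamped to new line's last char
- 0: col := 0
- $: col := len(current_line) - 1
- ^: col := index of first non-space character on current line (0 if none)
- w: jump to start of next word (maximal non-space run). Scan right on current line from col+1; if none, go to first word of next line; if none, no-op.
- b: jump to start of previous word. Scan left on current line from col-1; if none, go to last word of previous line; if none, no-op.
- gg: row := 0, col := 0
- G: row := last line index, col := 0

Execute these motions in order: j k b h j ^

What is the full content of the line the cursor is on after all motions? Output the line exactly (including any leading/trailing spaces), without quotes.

Answer:   fire  tree wind six

Derivation:
After 1 (j): row=1 col=0 char='_'
After 2 (k): row=0 col=0 char='_'
After 3 (b): row=0 col=0 char='_'
After 4 (h): row=0 col=0 char='_'
After 5 (j): row=1 col=0 char='_'
After 6 (^): row=1 col=2 char='f'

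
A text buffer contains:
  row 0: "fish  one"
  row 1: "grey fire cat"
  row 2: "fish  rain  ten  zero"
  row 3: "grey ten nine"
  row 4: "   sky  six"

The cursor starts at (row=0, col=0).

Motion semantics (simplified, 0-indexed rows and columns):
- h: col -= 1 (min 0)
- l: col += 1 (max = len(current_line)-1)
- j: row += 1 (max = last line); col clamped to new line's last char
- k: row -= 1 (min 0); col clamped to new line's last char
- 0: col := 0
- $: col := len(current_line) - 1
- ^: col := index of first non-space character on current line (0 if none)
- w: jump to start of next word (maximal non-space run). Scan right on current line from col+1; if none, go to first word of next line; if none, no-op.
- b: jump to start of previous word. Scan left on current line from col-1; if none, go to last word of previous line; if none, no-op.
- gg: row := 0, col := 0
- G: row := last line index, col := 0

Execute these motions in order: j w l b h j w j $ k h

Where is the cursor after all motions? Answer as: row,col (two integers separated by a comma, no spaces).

Answer: 2,11

Derivation:
After 1 (j): row=1 col=0 char='g'
After 2 (w): row=1 col=5 char='f'
After 3 (l): row=1 col=6 char='i'
After 4 (b): row=1 col=5 char='f'
After 5 (h): row=1 col=4 char='_'
After 6 (j): row=2 col=4 char='_'
After 7 (w): row=2 col=6 char='r'
After 8 (j): row=3 col=6 char='e'
After 9 ($): row=3 col=12 char='e'
After 10 (k): row=2 col=12 char='t'
After 11 (h): row=2 col=11 char='_'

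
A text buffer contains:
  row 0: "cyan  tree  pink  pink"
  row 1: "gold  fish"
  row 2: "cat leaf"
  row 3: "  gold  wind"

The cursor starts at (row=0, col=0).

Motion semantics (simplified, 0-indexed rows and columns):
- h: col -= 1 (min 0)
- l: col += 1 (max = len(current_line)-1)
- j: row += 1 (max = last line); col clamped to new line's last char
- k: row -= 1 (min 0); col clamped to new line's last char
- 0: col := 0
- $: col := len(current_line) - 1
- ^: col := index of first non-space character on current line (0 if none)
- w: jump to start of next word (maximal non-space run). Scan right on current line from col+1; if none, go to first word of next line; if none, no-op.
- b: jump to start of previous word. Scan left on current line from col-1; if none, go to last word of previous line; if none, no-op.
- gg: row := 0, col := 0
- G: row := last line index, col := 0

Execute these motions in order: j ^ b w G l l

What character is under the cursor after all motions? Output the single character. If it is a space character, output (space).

Answer: g

Derivation:
After 1 (j): row=1 col=0 char='g'
After 2 (^): row=1 col=0 char='g'
After 3 (b): row=0 col=18 char='p'
After 4 (w): row=1 col=0 char='g'
After 5 (G): row=3 col=0 char='_'
After 6 (l): row=3 col=1 char='_'
After 7 (l): row=3 col=2 char='g'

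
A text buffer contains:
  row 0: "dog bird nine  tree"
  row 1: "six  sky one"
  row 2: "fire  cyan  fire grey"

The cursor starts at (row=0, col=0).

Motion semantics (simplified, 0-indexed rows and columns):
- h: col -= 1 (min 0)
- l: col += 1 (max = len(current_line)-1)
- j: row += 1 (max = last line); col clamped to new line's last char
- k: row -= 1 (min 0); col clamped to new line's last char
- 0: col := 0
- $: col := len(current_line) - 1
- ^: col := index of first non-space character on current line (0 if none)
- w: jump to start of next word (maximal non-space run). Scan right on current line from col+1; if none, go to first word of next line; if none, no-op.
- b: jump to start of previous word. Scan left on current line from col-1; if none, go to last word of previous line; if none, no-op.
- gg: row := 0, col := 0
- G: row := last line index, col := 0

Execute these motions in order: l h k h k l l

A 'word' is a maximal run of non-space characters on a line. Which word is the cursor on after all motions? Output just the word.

Answer: dog

Derivation:
After 1 (l): row=0 col=1 char='o'
After 2 (h): row=0 col=0 char='d'
After 3 (k): row=0 col=0 char='d'
After 4 (h): row=0 col=0 char='d'
After 5 (k): row=0 col=0 char='d'
After 6 (l): row=0 col=1 char='o'
After 7 (l): row=0 col=2 char='g'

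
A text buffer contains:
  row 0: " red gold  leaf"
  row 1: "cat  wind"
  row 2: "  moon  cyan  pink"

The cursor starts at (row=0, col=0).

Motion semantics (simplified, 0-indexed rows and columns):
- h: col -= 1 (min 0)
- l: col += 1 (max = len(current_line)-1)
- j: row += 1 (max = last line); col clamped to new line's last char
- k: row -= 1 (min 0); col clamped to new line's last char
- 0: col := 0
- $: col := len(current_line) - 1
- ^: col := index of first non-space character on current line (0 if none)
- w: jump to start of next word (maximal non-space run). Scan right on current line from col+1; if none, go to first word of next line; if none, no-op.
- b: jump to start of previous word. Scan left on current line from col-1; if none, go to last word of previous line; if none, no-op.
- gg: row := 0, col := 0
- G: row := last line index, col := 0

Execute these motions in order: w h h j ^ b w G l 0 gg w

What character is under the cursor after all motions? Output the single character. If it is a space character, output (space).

Answer: r

Derivation:
After 1 (w): row=0 col=1 char='r'
After 2 (h): row=0 col=0 char='_'
After 3 (h): row=0 col=0 char='_'
After 4 (j): row=1 col=0 char='c'
After 5 (^): row=1 col=0 char='c'
After 6 (b): row=0 col=11 char='l'
After 7 (w): row=1 col=0 char='c'
After 8 (G): row=2 col=0 char='_'
After 9 (l): row=2 col=1 char='_'
After 10 (0): row=2 col=0 char='_'
After 11 (gg): row=0 col=0 char='_'
After 12 (w): row=0 col=1 char='r'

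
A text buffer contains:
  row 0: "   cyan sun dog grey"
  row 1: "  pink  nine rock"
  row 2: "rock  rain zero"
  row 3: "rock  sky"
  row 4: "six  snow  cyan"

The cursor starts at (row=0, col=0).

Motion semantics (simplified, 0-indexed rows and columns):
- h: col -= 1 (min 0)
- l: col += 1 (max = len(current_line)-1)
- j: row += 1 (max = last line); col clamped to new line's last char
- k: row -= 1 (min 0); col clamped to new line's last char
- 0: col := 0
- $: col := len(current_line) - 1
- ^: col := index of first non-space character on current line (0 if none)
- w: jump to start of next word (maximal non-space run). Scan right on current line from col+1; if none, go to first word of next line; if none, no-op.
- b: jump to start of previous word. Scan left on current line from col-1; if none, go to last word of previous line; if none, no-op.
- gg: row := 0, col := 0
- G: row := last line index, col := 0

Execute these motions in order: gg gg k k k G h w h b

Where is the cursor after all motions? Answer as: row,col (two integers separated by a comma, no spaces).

After 1 (gg): row=0 col=0 char='_'
After 2 (gg): row=0 col=0 char='_'
After 3 (k): row=0 col=0 char='_'
After 4 (k): row=0 col=0 char='_'
After 5 (k): row=0 col=0 char='_'
After 6 (G): row=4 col=0 char='s'
After 7 (h): row=4 col=0 char='s'
After 8 (w): row=4 col=5 char='s'
After 9 (h): row=4 col=4 char='_'
After 10 (b): row=4 col=0 char='s'

Answer: 4,0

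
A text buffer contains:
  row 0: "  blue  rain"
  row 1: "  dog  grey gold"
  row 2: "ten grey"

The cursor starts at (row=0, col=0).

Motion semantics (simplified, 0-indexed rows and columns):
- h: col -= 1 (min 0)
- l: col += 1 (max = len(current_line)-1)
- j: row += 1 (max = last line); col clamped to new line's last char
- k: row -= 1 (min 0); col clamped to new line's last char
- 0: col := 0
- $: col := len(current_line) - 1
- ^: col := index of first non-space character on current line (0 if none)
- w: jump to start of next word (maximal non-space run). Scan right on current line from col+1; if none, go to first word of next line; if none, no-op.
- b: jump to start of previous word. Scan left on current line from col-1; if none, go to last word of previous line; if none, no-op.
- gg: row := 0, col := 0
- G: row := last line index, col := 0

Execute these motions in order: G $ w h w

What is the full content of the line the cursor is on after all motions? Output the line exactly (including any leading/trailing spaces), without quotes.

Answer: ten grey

Derivation:
After 1 (G): row=2 col=0 char='t'
After 2 ($): row=2 col=7 char='y'
After 3 (w): row=2 col=7 char='y'
After 4 (h): row=2 col=6 char='e'
After 5 (w): row=2 col=6 char='e'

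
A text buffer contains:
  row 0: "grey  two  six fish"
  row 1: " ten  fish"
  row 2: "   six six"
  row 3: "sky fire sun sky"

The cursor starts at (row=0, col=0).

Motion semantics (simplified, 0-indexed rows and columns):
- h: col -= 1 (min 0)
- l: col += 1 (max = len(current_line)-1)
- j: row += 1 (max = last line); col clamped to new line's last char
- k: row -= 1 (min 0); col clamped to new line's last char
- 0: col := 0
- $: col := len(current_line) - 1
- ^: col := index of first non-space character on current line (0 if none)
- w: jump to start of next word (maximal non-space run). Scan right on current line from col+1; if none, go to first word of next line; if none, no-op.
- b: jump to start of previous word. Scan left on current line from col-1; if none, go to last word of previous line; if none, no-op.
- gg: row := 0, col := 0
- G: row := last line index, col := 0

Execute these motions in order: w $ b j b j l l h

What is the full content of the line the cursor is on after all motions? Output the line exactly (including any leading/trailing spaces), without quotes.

After 1 (w): row=0 col=6 char='t'
After 2 ($): row=0 col=18 char='h'
After 3 (b): row=0 col=15 char='f'
After 4 (j): row=1 col=9 char='h'
After 5 (b): row=1 col=6 char='f'
After 6 (j): row=2 col=6 char='_'
After 7 (l): row=2 col=7 char='s'
After 8 (l): row=2 col=8 char='i'
After 9 (h): row=2 col=7 char='s'

Answer:    six six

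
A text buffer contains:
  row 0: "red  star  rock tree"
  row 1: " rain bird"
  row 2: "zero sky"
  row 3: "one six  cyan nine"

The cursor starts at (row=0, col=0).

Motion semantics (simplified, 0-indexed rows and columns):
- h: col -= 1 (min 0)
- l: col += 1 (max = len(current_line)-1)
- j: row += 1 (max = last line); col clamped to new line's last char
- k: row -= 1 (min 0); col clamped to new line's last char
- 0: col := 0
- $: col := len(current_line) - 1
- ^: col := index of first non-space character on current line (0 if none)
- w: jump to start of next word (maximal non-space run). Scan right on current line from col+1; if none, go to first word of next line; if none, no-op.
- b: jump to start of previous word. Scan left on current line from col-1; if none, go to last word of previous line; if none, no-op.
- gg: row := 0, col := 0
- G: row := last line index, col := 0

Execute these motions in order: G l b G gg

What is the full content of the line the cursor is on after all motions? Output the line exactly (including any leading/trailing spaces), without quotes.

After 1 (G): row=3 col=0 char='o'
After 2 (l): row=3 col=1 char='n'
After 3 (b): row=3 col=0 char='o'
After 4 (G): row=3 col=0 char='o'
After 5 (gg): row=0 col=0 char='r'

Answer: red  star  rock tree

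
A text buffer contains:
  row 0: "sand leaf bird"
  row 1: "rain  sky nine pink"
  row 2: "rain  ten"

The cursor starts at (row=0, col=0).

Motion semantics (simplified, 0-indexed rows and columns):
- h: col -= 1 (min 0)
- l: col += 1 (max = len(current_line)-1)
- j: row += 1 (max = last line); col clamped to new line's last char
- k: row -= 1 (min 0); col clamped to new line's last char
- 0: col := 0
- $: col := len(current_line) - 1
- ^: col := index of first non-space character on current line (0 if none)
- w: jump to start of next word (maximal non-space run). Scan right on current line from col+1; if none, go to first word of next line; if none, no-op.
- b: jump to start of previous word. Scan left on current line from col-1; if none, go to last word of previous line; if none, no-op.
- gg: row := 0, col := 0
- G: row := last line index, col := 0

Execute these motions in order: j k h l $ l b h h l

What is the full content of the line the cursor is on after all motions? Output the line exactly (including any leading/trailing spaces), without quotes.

Answer: sand leaf bird

Derivation:
After 1 (j): row=1 col=0 char='r'
After 2 (k): row=0 col=0 char='s'
After 3 (h): row=0 col=0 char='s'
After 4 (l): row=0 col=1 char='a'
After 5 ($): row=0 col=13 char='d'
After 6 (l): row=0 col=13 char='d'
After 7 (b): row=0 col=10 char='b'
After 8 (h): row=0 col=9 char='_'
After 9 (h): row=0 col=8 char='f'
After 10 (l): row=0 col=9 char='_'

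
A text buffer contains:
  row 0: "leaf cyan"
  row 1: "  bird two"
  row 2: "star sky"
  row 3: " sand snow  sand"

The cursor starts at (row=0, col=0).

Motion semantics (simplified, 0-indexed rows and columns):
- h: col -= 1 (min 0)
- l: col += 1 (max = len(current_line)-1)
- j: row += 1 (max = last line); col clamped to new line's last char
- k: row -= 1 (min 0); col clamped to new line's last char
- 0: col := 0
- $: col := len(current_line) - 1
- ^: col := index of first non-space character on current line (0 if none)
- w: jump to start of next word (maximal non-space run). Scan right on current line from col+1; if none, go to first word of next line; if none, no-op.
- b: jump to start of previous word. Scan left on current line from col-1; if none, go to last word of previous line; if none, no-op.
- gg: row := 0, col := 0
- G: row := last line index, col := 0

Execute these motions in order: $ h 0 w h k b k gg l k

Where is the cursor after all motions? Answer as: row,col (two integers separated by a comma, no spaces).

Answer: 0,1

Derivation:
After 1 ($): row=0 col=8 char='n'
After 2 (h): row=0 col=7 char='a'
After 3 (0): row=0 col=0 char='l'
After 4 (w): row=0 col=5 char='c'
After 5 (h): row=0 col=4 char='_'
After 6 (k): row=0 col=4 char='_'
After 7 (b): row=0 col=0 char='l'
After 8 (k): row=0 col=0 char='l'
After 9 (gg): row=0 col=0 char='l'
After 10 (l): row=0 col=1 char='e'
After 11 (k): row=0 col=1 char='e'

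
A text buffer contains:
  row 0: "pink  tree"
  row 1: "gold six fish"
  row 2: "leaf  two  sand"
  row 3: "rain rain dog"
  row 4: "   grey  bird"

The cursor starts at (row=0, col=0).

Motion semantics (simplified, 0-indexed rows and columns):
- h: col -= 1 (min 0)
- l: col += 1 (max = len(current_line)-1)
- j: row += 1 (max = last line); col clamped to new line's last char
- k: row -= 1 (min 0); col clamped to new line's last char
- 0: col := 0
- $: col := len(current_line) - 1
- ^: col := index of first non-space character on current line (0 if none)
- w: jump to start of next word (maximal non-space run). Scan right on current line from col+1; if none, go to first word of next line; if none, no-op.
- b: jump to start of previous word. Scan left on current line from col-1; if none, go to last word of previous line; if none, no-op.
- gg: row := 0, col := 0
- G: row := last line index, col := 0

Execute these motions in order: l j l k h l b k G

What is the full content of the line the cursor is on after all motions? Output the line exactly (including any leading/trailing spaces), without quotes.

Answer:    grey  bird

Derivation:
After 1 (l): row=0 col=1 char='i'
After 2 (j): row=1 col=1 char='o'
After 3 (l): row=1 col=2 char='l'
After 4 (k): row=0 col=2 char='n'
After 5 (h): row=0 col=1 char='i'
After 6 (l): row=0 col=2 char='n'
After 7 (b): row=0 col=0 char='p'
After 8 (k): row=0 col=0 char='p'
After 9 (G): row=4 col=0 char='_'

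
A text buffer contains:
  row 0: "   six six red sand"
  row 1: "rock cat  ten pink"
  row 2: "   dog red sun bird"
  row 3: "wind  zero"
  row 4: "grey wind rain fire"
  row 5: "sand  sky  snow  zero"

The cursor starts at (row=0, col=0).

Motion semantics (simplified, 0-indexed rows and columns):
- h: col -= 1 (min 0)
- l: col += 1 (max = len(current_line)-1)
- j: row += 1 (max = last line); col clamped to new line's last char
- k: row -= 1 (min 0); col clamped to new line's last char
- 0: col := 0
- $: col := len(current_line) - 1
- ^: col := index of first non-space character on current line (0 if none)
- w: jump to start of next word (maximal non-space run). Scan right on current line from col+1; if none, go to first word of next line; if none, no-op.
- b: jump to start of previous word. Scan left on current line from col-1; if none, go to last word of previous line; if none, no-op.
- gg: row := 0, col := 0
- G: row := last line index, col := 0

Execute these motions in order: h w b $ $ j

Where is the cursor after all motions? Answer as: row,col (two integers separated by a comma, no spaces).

After 1 (h): row=0 col=0 char='_'
After 2 (w): row=0 col=3 char='s'
After 3 (b): row=0 col=3 char='s'
After 4 ($): row=0 col=18 char='d'
After 5 ($): row=0 col=18 char='d'
After 6 (j): row=1 col=17 char='k'

Answer: 1,17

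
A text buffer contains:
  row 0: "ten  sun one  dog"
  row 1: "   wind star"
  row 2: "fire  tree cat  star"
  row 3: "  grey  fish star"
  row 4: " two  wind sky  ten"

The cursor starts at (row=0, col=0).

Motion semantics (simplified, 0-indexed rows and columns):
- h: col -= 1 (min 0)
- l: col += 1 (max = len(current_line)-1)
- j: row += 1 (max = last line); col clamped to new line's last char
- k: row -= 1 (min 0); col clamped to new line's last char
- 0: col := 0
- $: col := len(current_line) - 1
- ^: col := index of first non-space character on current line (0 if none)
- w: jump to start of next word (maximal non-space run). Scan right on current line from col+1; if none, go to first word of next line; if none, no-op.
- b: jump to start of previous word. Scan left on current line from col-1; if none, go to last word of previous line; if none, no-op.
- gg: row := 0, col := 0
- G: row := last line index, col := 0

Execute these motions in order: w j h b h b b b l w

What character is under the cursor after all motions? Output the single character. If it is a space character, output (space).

Answer: o

Derivation:
After 1 (w): row=0 col=5 char='s'
After 2 (j): row=1 col=5 char='n'
After 3 (h): row=1 col=4 char='i'
After 4 (b): row=1 col=3 char='w'
After 5 (h): row=1 col=2 char='_'
After 6 (b): row=0 col=14 char='d'
After 7 (b): row=0 col=9 char='o'
After 8 (b): row=0 col=5 char='s'
After 9 (l): row=0 col=6 char='u'
After 10 (w): row=0 col=9 char='o'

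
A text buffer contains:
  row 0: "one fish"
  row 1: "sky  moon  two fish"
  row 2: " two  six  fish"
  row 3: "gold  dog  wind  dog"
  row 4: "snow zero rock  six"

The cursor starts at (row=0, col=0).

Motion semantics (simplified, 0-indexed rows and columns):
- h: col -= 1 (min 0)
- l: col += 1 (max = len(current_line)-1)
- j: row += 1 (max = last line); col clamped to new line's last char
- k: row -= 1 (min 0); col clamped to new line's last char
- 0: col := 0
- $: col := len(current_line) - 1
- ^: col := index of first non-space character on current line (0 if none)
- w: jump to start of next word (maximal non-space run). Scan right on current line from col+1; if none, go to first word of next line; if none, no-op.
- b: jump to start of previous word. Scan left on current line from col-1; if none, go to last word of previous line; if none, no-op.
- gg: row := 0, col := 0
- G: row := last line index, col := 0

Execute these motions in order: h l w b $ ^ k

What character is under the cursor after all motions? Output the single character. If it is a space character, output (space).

Answer: o

Derivation:
After 1 (h): row=0 col=0 char='o'
After 2 (l): row=0 col=1 char='n'
After 3 (w): row=0 col=4 char='f'
After 4 (b): row=0 col=0 char='o'
After 5 ($): row=0 col=7 char='h'
After 6 (^): row=0 col=0 char='o'
After 7 (k): row=0 col=0 char='o'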